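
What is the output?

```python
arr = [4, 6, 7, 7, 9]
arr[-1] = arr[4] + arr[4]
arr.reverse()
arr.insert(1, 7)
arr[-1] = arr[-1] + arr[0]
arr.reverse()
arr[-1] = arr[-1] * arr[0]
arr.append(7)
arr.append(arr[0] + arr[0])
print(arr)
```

arr[-1] = arr[4]+arr[4] = 9+9 = 18 → [4, 6, 7, 7, 18]
reverse → [18, 7, 7, 6, 4]
insert 7 at 1 → [18, 7, 7, 7, 6, 4]
arr[-1] = arr[-1]+arr[0] = 4+18 = 22 → [18, 7, 7, 7, 6, 22]
reverse → [22, 6, 7, 7, 7, 18]
arr[-1] = arr[-1]*arr[0] = 18*22 = 396 → [22, 6, 7, 7, 7, 396]
append 7 → [22, 6, 7, 7, 7, 396, 7]
append arr[0]+arr[0] = 22+22 = 44 → [22, 6, 7, 7, 7, 396, 7, 44]

[22, 6, 7, 7, 7, 396, 7, 44]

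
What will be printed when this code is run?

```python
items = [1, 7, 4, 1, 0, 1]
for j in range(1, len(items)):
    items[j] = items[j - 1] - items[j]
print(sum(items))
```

j=1: items[1] = 1-7 = -6 → [1, -6, 4, 1, 0, 1]
j=2: items[2] = (-6)-4 = -10 → [1, -6, -10, 1, 0, 1]
j=3: items[3] = (-10)-1 = -11 → [1, -6, -10, -11, 0, 1]
j=4: items[4] = (-11)-0 = -11 → [1, -6, -10, -11, -11, 1]
j=5: items[5] = (-11)-1 = -12 → [1, -6, -10, -11, -11, -12]
sum = -49

-49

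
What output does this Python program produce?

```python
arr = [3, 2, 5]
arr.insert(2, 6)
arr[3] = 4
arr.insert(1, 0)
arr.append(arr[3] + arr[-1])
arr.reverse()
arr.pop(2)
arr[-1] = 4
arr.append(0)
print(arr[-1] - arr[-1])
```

insert 6 at 2 → [3, 2, 6, 5]
arr[3] = 4 → [3, 2, 6, 4]
insert 0 at 1 → [3, 0, 2, 6, 4]
append arr[3]+arr[-1] = 6+4 = 10 → [3, 0, 2, 6, 4, 10]
reverse → [10, 4, 6, 2, 0, 3]
pop(2) removes 6 → [10, 4, 2, 0, 3]
arr[-1] = 4 → [10, 4, 2, 0, 4]
append 0 → [10, 4, 2, 0, 4, 0]
arr[-1]-arr[-1] = 0-0 = 0

0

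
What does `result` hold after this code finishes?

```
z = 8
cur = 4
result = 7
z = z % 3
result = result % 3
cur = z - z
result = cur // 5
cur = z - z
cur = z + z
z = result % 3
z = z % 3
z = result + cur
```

0

z = 8%3 = 2
result = 7%3 = 1
cur = 2-2 = 0
result = 0//5 = 0
cur = 2-2 = 0
cur = 2+2 = 4
z = 0%3 = 0
z = 0%3 = 0
z = 0+4 = 4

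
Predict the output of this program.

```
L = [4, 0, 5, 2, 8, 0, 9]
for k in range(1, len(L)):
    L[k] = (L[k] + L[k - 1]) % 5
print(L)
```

k=1: L[1] = (0+4)%5 = 4 → [4, 4, 5, 2, 8, 0, 9]
k=2: L[2] = (5+4)%5 = 4 → [4, 4, 4, 2, 8, 0, 9]
k=3: L[3] = (2+4)%5 = 1 → [4, 4, 4, 1, 8, 0, 9]
k=4: L[4] = (8+1)%5 = 4 → [4, 4, 4, 1, 4, 0, 9]
k=5: L[5] = (0+4)%5 = 4 → [4, 4, 4, 1, 4, 4, 9]
k=6: L[6] = (9+4)%5 = 3 → [4, 4, 4, 1, 4, 4, 3]

[4, 4, 4, 1, 4, 4, 3]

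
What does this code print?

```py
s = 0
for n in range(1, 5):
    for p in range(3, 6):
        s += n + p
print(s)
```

n=1,p=3: s = 0+4 = 4
n=1,p=4: s = 4+5 = 9
n=1,p=5: s = 9+6 = 15
n=2,p=3: s = 15+5 = 20
n=2,p=4: s = 20+6 = 26
n=2,p=5: s = 26+7 = 33
n=3,p=3: s = 33+6 = 39
n=3,p=4: s = 39+7 = 46
n=3,p=5: s = 46+8 = 54
n=4,p=3: s = 54+7 = 61
n=4,p=4: s = 61+8 = 69
n=4,p=5: s = 69+9 = 78

78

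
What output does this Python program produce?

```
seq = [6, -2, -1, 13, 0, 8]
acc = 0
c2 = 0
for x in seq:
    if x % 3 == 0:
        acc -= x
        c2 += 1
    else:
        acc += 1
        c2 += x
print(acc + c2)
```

x=6: %3==0, acc = 0-6 = -6; c2=1
x=-2: not %3==0, acc = (-6)+1 = -5; c2=-1
x=-1: not %3==0, acc = (-5)+1 = -4; c2=-2
x=13: not %3==0, acc = (-4)+1 = -3; c2=11
x=0: %3==0, acc = (-3)-0 = -3; c2=12
x=8: not %3==0, acc = (-3)+1 = -2; c2=20
acc+c2 = (-2)+20 = 18

18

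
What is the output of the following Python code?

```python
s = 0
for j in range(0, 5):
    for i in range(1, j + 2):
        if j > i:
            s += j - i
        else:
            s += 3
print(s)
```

j=0,i=1: not 0>1, s = 0+3 = 3
j=1,i=1: not 1>1, s = 3+3 = 6
j=1,i=2: not 1>2, s = 6+3 = 9
j=2,i=1: 2>1, s = 9+1 = 10
j=2,i=2: not 2>2, s = 10+3 = 13
j=2,i=3: not 2>3, s = 13+3 = 16
j=3,i=1: 3>1, s = 16+2 = 18
j=3,i=2: 3>2, s = 18+1 = 19
j=3,i=3: not 3>3, s = 19+3 = 22
j=3,i=4: not 3>4, s = 22+3 = 25
j=4,i=1: 4>1, s = 25+3 = 28
j=4,i=2: 4>2, s = 28+2 = 30
j=4,i=3: 4>3, s = 30+1 = 31
j=4,i=4: not 4>4, s = 31+3 = 34
j=4,i=5: not 4>5, s = 34+3 = 37

37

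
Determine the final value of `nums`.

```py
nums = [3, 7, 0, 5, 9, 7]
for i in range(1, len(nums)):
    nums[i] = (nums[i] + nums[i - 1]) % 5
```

i=1: nums[1] = (7+3)%5 = 0 → [3, 0, 0, 5, 9, 7]
i=2: nums[2] = (0+0)%5 = 0 → [3, 0, 0, 5, 9, 7]
i=3: nums[3] = (5+0)%5 = 0 → [3, 0, 0, 0, 9, 7]
i=4: nums[4] = (9+0)%5 = 4 → [3, 0, 0, 0, 4, 7]
i=5: nums[5] = (7+4)%5 = 1 → [3, 0, 0, 0, 4, 1]

[3, 0, 0, 0, 4, 1]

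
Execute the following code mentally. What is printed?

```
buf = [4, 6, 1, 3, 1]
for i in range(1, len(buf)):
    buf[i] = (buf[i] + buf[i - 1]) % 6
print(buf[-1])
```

3

i=1: buf[1] = (6+4)%6 = 4 → [4, 4, 1, 3, 1]
i=2: buf[2] = (1+4)%6 = 5 → [4, 4, 5, 3, 1]
i=3: buf[3] = (3+5)%6 = 2 → [4, 4, 5, 2, 1]
i=4: buf[4] = (1+2)%6 = 3 → [4, 4, 5, 2, 3]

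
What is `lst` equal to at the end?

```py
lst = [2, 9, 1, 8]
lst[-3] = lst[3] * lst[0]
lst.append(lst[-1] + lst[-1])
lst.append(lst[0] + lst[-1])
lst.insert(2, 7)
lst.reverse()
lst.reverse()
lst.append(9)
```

[2, 16, 7, 1, 8, 16, 18, 9]

lst[-3] = lst[3]*lst[0] = 8*2 = 16 → [2, 16, 1, 8]
append lst[-1]+lst[-1] = 8+8 = 16 → [2, 16, 1, 8, 16]
append lst[0]+lst[-1] = 2+16 = 18 → [2, 16, 1, 8, 16, 18]
insert 7 at 2 → [2, 16, 7, 1, 8, 16, 18]
reverse → [18, 16, 8, 1, 7, 16, 2]
reverse → [2, 16, 7, 1, 8, 16, 18]
append 9 → [2, 16, 7, 1, 8, 16, 18, 9]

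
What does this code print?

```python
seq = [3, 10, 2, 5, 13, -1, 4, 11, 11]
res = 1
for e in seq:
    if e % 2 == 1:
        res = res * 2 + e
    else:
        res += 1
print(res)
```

e=3: odd, res = 1*2+3 = 5
e=10: not odd, res = 5+1 = 6
e=2: not odd, res = 6+1 = 7
e=5: odd, res = 7*2+5 = 19
e=13: odd, res = 19*2+13 = 51
e=-1: odd, res = 51*2+(-1) = 101
e=4: not odd, res = 101+1 = 102
e=11: odd, res = 102*2+11 = 215
e=11: odd, res = 215*2+11 = 441

441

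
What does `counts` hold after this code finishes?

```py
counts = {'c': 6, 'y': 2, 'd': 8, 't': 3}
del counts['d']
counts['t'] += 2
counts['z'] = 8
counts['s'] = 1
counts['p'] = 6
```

{'c': 6, 'y': 2, 't': 5, 'z': 8, 's': 1, 'p': 6}

del 'd' → {'c': 6, 'y': 2, 't': 3}
counts['t'] = 3+2 = 5 → {'c': 6, 'y': 2, 't': 5}
counts['z'] = 8 → {'c': 6, 'y': 2, 't': 5, 'z': 8}
counts['s'] = 1 → {'c': 6, 'y': 2, 't': 5, 'z': 8, 's': 1}
counts['p'] = 6 → {'c': 6, 'y': 2, 't': 5, 'z': 8, 's': 1, 'p': 6}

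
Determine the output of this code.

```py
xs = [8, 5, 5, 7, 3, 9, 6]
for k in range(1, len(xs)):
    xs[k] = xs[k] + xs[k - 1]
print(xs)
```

k=1: xs[1] = 5+8 = 13 → [8, 13, 5, 7, 3, 9, 6]
k=2: xs[2] = 5+13 = 18 → [8, 13, 18, 7, 3, 9, 6]
k=3: xs[3] = 7+18 = 25 → [8, 13, 18, 25, 3, 9, 6]
k=4: xs[4] = 3+25 = 28 → [8, 13, 18, 25, 28, 9, 6]
k=5: xs[5] = 9+28 = 37 → [8, 13, 18, 25, 28, 37, 6]
k=6: xs[6] = 6+37 = 43 → [8, 13, 18, 25, 28, 37, 43]

[8, 13, 18, 25, 28, 37, 43]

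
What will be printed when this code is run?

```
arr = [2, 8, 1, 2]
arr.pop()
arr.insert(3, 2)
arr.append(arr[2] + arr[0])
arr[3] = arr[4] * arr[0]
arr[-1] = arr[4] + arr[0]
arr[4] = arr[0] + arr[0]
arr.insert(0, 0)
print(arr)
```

[0, 2, 8, 1, 6, 4]

pop() removes 2 → [2, 8, 1]
insert 2 at 3 → [2, 8, 1, 2]
append arr[2]+arr[0] = 1+2 = 3 → [2, 8, 1, 2, 3]
arr[3] = arr[4]*arr[0] = 3*2 = 6 → [2, 8, 1, 6, 3]
arr[-1] = arr[4]+arr[0] = 3+2 = 5 → [2, 8, 1, 6, 5]
arr[4] = arr[0]+arr[0] = 2+2 = 4 → [2, 8, 1, 6, 4]
insert 0 at 0 → [0, 2, 8, 1, 6, 4]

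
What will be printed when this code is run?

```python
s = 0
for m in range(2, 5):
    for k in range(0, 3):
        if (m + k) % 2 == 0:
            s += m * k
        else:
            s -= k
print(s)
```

11

m=2,k=0: even sum, s = 0+0 = 0
m=2,k=1: odd sum, s = 0-1 = -1
m=2,k=2: even sum, s = (-1)+4 = 3
m=3,k=0: odd sum, s = 3-0 = 3
m=3,k=1: even sum, s = 3+3 = 6
m=3,k=2: odd sum, s = 6-2 = 4
m=4,k=0: even sum, s = 4+0 = 4
m=4,k=1: odd sum, s = 4-1 = 3
m=4,k=2: even sum, s = 3+8 = 11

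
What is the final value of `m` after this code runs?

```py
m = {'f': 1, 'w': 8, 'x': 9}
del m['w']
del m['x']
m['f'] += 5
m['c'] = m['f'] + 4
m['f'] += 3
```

del 'w' → {'f': 1, 'x': 9}
del 'x' → {'f': 1}
m['f'] = 1+5 = 6 → {'f': 6}
m['c'] = m['f']+4 = 10 → {'f': 6, 'c': 10}
m['f'] = 6+3 = 9 → {'f': 9, 'c': 10}

{'f': 9, 'c': 10}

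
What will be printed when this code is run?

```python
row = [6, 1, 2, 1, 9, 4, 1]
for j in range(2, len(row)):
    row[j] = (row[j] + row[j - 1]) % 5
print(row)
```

j=2: row[2] = (2+1)%5 = 3 → [6, 1, 3, 1, 9, 4, 1]
j=3: row[3] = (1+3)%5 = 4 → [6, 1, 3, 4, 9, 4, 1]
j=4: row[4] = (9+4)%5 = 3 → [6, 1, 3, 4, 3, 4, 1]
j=5: row[5] = (4+3)%5 = 2 → [6, 1, 3, 4, 3, 2, 1]
j=6: row[6] = (1+2)%5 = 3 → [6, 1, 3, 4, 3, 2, 3]

[6, 1, 3, 4, 3, 2, 3]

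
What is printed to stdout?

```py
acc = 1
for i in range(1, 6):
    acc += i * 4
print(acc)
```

61

i=1: acc = 1+1*4 = 5
i=2: acc = 5+2*4 = 13
i=3: acc = 13+3*4 = 25
i=4: acc = 25+4*4 = 41
i=5: acc = 41+5*4 = 61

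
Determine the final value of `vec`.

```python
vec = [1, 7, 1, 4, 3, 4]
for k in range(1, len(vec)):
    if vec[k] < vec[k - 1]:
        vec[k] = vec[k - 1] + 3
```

k=1: 7>=1, unchanged → [1, 7, 1, 4, 3, 4]
k=2: 1<7, vec[2] = 7+3 = 10 → [1, 7, 10, 4, 3, 4]
k=3: 4<10, vec[3] = 10+3 = 13 → [1, 7, 10, 13, 3, 4]
k=4: 3<13, vec[4] = 13+3 = 16 → [1, 7, 10, 13, 16, 4]
k=5: 4<16, vec[5] = 16+3 = 19 → [1, 7, 10, 13, 16, 19]

[1, 7, 10, 13, 16, 19]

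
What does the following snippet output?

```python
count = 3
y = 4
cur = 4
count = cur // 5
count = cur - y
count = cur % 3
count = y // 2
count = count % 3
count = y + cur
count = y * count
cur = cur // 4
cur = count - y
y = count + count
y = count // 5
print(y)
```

count = 4//5 = 0
count = 4-4 = 0
count = 4%3 = 1
count = 4//2 = 2
count = 2%3 = 2
count = 4+4 = 8
count = 4*8 = 32
cur = 4//4 = 1
cur = 32-4 = 28
y = 32+32 = 64
y = 32//5 = 6

6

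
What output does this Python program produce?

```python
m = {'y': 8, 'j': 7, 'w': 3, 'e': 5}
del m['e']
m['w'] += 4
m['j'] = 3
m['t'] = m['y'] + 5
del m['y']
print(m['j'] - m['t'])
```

-10

del 'e' → {'y': 8, 'j': 7, 'w': 3}
m['w'] = 3+4 = 7 → {'y': 8, 'j': 7, 'w': 7}
m['j'] = 3 → {'y': 8, 'j': 3, 'w': 7}
m['t'] = m['y']+5 = 13 → {'y': 8, 'j': 3, 'w': 7, 't': 13}
del 'y' → {'j': 3, 'w': 7, 't': 13}
m['j']-m['t'] = 3-13 = -10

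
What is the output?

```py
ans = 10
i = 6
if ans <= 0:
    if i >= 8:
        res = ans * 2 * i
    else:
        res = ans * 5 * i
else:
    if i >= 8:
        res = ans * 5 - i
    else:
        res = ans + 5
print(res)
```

15

ans=10, i=6
ans <= 0 is False; i >= 8 is False
→ res = ans + 5 = 15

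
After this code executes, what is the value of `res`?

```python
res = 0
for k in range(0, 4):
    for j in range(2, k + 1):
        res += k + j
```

15

k=2,j=2: res = 0+4 = 4
k=3,j=2: res = 4+5 = 9
k=3,j=3: res = 9+6 = 15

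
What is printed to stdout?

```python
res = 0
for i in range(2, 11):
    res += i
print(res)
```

i=2: res = 0+2 = 2
i=3: res = 2+3 = 5
i=4: res = 5+4 = 9
i=5: res = 9+5 = 14
i=6: res = 14+6 = 20
i=7: res = 20+7 = 27
i=8: res = 27+8 = 35
i=9: res = 35+9 = 44
i=10: res = 44+10 = 54

54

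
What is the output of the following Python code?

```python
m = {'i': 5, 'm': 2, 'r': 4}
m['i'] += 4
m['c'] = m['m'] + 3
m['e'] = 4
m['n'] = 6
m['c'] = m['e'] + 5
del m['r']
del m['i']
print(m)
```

{'m': 2, 'c': 9, 'e': 4, 'n': 6}

m['i'] = 5+4 = 9 → {'i': 9, 'm': 2, 'r': 4}
m['c'] = m['m']+3 = 5 → {'i': 9, 'm': 2, 'r': 4, 'c': 5}
m['e'] = 4 → {'i': 9, 'm': 2, 'r': 4, 'c': 5, 'e': 4}
m['n'] = 6 → {'i': 9, 'm': 2, 'r': 4, 'c': 5, 'e': 4, 'n': 6}
m['c'] = m['e']+5 = 9 → {'i': 9, 'm': 2, 'r': 4, 'c': 9, 'e': 4, 'n': 6}
del 'r' → {'i': 9, 'm': 2, 'c': 9, 'e': 4, 'n': 6}
del 'i' → {'m': 2, 'c': 9, 'e': 4, 'n': 6}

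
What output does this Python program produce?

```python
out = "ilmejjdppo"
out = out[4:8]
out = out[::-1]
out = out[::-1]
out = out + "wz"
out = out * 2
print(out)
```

slice [4:8] → 'jjdp'
reverse → 'pdjj'
reverse → 'jjdp'
+ 'wz' → 'jjdpwz'
repeat ×2 → 'jjdpwzjjdpwz'

jjdpwzjjdpwz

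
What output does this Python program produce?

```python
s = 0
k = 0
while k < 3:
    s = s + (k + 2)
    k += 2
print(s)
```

6

k=0: s = 0+2 = 2
k=2: s = 2+4 = 6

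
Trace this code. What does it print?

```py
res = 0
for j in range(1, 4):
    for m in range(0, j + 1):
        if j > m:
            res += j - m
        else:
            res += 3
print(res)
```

j=1,m=0: 1>0, res = 0+1 = 1
j=1,m=1: not 1>1, res = 1+3 = 4
j=2,m=0: 2>0, res = 4+2 = 6
j=2,m=1: 2>1, res = 6+1 = 7
j=2,m=2: not 2>2, res = 7+3 = 10
j=3,m=0: 3>0, res = 10+3 = 13
j=3,m=1: 3>1, res = 13+2 = 15
j=3,m=2: 3>2, res = 15+1 = 16
j=3,m=3: not 3>3, res = 16+3 = 19

19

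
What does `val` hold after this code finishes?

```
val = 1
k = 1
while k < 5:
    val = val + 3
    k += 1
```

13

k=1: val = 1+3 = 4
k=2: val = 4+3 = 7
k=3: val = 7+3 = 10
k=4: val = 10+3 = 13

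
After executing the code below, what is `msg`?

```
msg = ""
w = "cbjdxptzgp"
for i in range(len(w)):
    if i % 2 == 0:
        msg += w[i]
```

i=0: add 'c' → 'c'
i=1: skip
i=2: add 'j' → 'cj'
i=3: skip
i=4: add 'x' → 'cjx'
i=5: skip
i=6: add 't' → 'cjxt'
i=7: skip
i=8: add 'g' → 'cjxtg'
i=9: skip

'cjxtg'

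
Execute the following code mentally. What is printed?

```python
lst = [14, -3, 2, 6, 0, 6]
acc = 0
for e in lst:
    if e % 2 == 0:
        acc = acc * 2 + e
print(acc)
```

e=14: even, acc = 0*2+14 = 14
e=-3: not even
e=2: even, acc = 14*2+2 = 30
e=6: even, acc = 30*2+6 = 66
e=0: even, acc = 66*2+0 = 132
e=6: even, acc = 132*2+6 = 270

270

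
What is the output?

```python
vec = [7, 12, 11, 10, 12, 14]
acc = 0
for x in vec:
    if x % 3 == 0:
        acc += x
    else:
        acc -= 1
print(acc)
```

x=7: not %3==0, acc = 0-1 = -1
x=12: %3==0, acc = (-1)+12 = 11
x=11: not %3==0, acc = 11-1 = 10
x=10: not %3==0, acc = 10-1 = 9
x=12: %3==0, acc = 9+12 = 21
x=14: not %3==0, acc = 21-1 = 20

20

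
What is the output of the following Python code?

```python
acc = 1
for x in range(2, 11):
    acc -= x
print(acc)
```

x=2: acc = 1-2 = -1
x=3: acc = (-1)-3 = -4
x=4: acc = (-4)-4 = -8
x=5: acc = (-8)-5 = -13
x=6: acc = (-13)-6 = -19
x=7: acc = (-19)-7 = -26
x=8: acc = (-26)-8 = -34
x=9: acc = (-34)-9 = -43
x=10: acc = (-43)-10 = -53

-53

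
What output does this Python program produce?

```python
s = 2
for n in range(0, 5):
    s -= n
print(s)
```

-8

n=0: s = 2-0 = 2
n=1: s = 2-1 = 1
n=2: s = 1-2 = -1
n=3: s = (-1)-3 = -4
n=4: s = (-4)-4 = -8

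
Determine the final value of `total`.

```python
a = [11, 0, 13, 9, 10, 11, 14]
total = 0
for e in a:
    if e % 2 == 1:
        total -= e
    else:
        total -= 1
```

-47

e=11: odd, total = 0-11 = -11
e=0: not odd, total = (-11)-1 = -12
e=13: odd, total = (-12)-13 = -25
e=9: odd, total = (-25)-9 = -34
e=10: not odd, total = (-34)-1 = -35
e=11: odd, total = (-35)-11 = -46
e=14: not odd, total = (-46)-1 = -47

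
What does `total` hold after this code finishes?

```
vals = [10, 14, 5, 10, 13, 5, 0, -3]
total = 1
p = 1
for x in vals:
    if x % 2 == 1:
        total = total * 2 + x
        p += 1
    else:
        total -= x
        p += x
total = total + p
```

x=10: not odd, total = 1-10 = -9; p=11
x=14: not odd, total = (-9)-14 = -23; p=25
x=5: odd, total = (-23)*2+5 = -41; p=26
x=10: not odd, total = (-41)-10 = -51; p=36
x=13: odd, total = (-51)*2+13 = -89; p=37
x=5: odd, total = (-89)*2+5 = -173; p=38
x=0: not odd, total = (-173)-0 = -173; p=38
x=-3: odd, total = (-173)*2+(-3) = -349; p=39
total+p = (-349)+39 = -310

-310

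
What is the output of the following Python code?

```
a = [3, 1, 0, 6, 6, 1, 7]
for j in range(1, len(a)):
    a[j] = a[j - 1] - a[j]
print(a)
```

[3, 2, 2, -4, -10, -11, -18]

j=1: a[1] = 3-1 = 2 → [3, 2, 0, 6, 6, 1, 7]
j=2: a[2] = 2-0 = 2 → [3, 2, 2, 6, 6, 1, 7]
j=3: a[3] = 2-6 = -4 → [3, 2, 2, -4, 6, 1, 7]
j=4: a[4] = (-4)-6 = -10 → [3, 2, 2, -4, -10, 1, 7]
j=5: a[5] = (-10)-1 = -11 → [3, 2, 2, -4, -10, -11, 7]
j=6: a[6] = (-11)-7 = -18 → [3, 2, 2, -4, -10, -11, -18]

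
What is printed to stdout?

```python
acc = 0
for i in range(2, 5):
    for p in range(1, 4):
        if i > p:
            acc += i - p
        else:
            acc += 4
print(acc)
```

22

i=2,p=1: 2>1, acc = 0+1 = 1
i=2,p=2: not 2>2, acc = 1+4 = 5
i=2,p=3: not 2>3, acc = 5+4 = 9
i=3,p=1: 3>1, acc = 9+2 = 11
i=3,p=2: 3>2, acc = 11+1 = 12
i=3,p=3: not 3>3, acc = 12+4 = 16
i=4,p=1: 4>1, acc = 16+3 = 19
i=4,p=2: 4>2, acc = 19+2 = 21
i=4,p=3: 4>3, acc = 21+1 = 22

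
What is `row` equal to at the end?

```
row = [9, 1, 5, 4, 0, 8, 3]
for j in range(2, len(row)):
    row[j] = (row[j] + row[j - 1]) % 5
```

[9, 1, 1, 0, 0, 3, 1]

j=2: row[2] = (5+1)%5 = 1 → [9, 1, 1, 4, 0, 8, 3]
j=3: row[3] = (4+1)%5 = 0 → [9, 1, 1, 0, 0, 8, 3]
j=4: row[4] = (0+0)%5 = 0 → [9, 1, 1, 0, 0, 8, 3]
j=5: row[5] = (8+0)%5 = 3 → [9, 1, 1, 0, 0, 3, 3]
j=6: row[6] = (3+3)%5 = 1 → [9, 1, 1, 0, 0, 3, 1]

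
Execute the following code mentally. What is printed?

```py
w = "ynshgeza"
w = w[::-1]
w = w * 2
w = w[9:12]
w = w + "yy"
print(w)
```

zegyy

reverse → 'azeghsny'
repeat ×2 → 'azeghsnyazeghsny'
slice [9:12] → 'zeg'
+ 'yy' → 'zegyy'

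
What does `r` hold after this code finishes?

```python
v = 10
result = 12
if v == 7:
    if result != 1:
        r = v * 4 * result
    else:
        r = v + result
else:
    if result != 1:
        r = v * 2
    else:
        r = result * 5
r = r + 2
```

v=10, result=12
v == 7 is False; result != 1 is True
→ r = v * 2 = 20
r = 20+2 = 22

22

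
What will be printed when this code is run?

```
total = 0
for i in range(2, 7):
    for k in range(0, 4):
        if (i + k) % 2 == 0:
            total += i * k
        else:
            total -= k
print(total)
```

i=2,k=0: even sum, total = 0+0 = 0
i=2,k=1: odd sum, total = 0-1 = -1
i=2,k=2: even sum, total = (-1)+4 = 3
i=2,k=3: odd sum, total = 3-3 = 0
i=3,k=0: odd sum, total = 0-0 = 0
i=3,k=1: even sum, total = 0+3 = 3
i=3,k=2: odd sum, total = 3-2 = 1
i=3,k=3: even sum, total = 1+9 = 10
i=4,k=0: even sum, total = 10+0 = 10
i=4,k=1: odd sum, total = 10-1 = 9
i=4,k=2: even sum, total = 9+8 = 17
i=4,k=3: odd sum, total = 17-3 = 14
i=5,k=0: odd sum, total = 14-0 = 14
i=5,k=1: even sum, total = 14+5 = 19
i=5,k=2: odd sum, total = 19-2 = 17
i=5,k=3: even sum, total = 17+15 = 32
i=6,k=0: even sum, total = 32+0 = 32
i=6,k=1: odd sum, total = 32-1 = 31
i=6,k=2: even sum, total = 31+12 = 43
i=6,k=3: odd sum, total = 43-3 = 40

40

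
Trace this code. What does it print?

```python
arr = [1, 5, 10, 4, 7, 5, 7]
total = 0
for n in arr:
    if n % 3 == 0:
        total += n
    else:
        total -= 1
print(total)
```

n=1: not %3==0, total = 0-1 = -1
n=5: not %3==0, total = (-1)-1 = -2
n=10: not %3==0, total = (-2)-1 = -3
n=4: not %3==0, total = (-3)-1 = -4
n=7: not %3==0, total = (-4)-1 = -5
n=5: not %3==0, total = (-5)-1 = -6
n=7: not %3==0, total = (-6)-1 = -7

-7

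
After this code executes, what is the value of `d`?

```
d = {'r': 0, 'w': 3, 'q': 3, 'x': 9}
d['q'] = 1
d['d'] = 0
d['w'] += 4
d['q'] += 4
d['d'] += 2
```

d['q'] = 1 → {'r': 0, 'w': 3, 'q': 1, 'x': 9}
d['d'] = 0 → {'r': 0, 'w': 3, 'q': 1, 'x': 9, 'd': 0}
d['w'] = 3+4 = 7 → {'r': 0, 'w': 7, 'q': 1, 'x': 9, 'd': 0}
d['q'] = 1+4 = 5 → {'r': 0, 'w': 7, 'q': 5, 'x': 9, 'd': 0}
d['d'] = 0+2 = 2 → {'r': 0, 'w': 7, 'q': 5, 'x': 9, 'd': 2}

{'r': 0, 'w': 7, 'q': 5, 'x': 9, 'd': 2}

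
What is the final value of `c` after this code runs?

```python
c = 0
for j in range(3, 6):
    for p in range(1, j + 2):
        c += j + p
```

108

j=3,p=1: c = 0+4 = 4
j=3,p=2: c = 4+5 = 9
j=3,p=3: c = 9+6 = 15
j=3,p=4: c = 15+7 = 22
j=4,p=1: c = 22+5 = 27
j=4,p=2: c = 27+6 = 33
j=4,p=3: c = 33+7 = 40
j=4,p=4: c = 40+8 = 48
j=4,p=5: c = 48+9 = 57
j=5,p=1: c = 57+6 = 63
j=5,p=2: c = 63+7 = 70
j=5,p=3: c = 70+8 = 78
j=5,p=4: c = 78+9 = 87
j=5,p=5: c = 87+10 = 97
j=5,p=6: c = 97+11 = 108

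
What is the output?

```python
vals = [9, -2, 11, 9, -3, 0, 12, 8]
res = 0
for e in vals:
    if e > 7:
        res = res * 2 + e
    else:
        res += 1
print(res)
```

e=9: >7, res = 0*2+9 = 9
e=-2: not >7, res = 9+1 = 10
e=11: >7, res = 10*2+11 = 31
e=9: >7, res = 31*2+9 = 71
e=-3: not >7, res = 71+1 = 72
e=0: not >7, res = 72+1 = 73
e=12: >7, res = 73*2+12 = 158
e=8: >7, res = 158*2+8 = 324

324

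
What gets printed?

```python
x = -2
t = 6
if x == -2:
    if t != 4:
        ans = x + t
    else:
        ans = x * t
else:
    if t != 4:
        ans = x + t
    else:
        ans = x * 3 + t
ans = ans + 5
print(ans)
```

x=-2, t=6
x == -2 is True; t != 4 is True
→ ans = x + t = 4
ans = 4+5 = 9

9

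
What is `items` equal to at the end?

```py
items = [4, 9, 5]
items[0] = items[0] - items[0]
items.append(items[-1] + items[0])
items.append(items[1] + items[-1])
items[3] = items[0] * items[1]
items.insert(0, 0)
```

items[0] = items[0]-items[0] = 4-4 = 0 → [0, 9, 5]
append items[-1]+items[0] = 5+0 = 5 → [0, 9, 5, 5]
append items[1]+items[-1] = 9+5 = 14 → [0, 9, 5, 5, 14]
items[3] = items[0]*items[1] = 0*9 = 0 → [0, 9, 5, 0, 14]
insert 0 at 0 → [0, 0, 9, 5, 0, 14]

[0, 0, 9, 5, 0, 14]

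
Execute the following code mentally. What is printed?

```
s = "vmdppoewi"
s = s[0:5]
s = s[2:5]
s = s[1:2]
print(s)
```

p

slice [0:5] → 'vmdpp'
slice [2:5] → 'dpp'
slice [1:2] → 'p'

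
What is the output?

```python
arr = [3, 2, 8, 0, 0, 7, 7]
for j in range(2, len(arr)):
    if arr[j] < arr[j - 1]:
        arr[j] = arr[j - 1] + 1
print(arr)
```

[3, 2, 8, 9, 10, 11, 12]

j=2: 8>=2, unchanged → [3, 2, 8, 0, 0, 7, 7]
j=3: 0<8, arr[3] = 8+1 = 9 → [3, 2, 8, 9, 0, 7, 7]
j=4: 0<9, arr[4] = 9+1 = 10 → [3, 2, 8, 9, 10, 7, 7]
j=5: 7<10, arr[5] = 10+1 = 11 → [3, 2, 8, 9, 10, 11, 7]
j=6: 7<11, arr[6] = 11+1 = 12 → [3, 2, 8, 9, 10, 11, 12]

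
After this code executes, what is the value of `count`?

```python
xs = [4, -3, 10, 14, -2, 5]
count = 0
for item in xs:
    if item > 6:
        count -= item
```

item=4: not >6
item=-3: not >6
item=10: >6, count = 0-10 = -10
item=14: >6, count = (-10)-14 = -24
item=-2: not >6
item=5: not >6

-24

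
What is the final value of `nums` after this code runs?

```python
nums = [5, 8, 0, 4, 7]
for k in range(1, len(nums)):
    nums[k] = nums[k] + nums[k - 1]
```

k=1: nums[1] = 8+5 = 13 → [5, 13, 0, 4, 7]
k=2: nums[2] = 0+13 = 13 → [5, 13, 13, 4, 7]
k=3: nums[3] = 4+13 = 17 → [5, 13, 13, 17, 7]
k=4: nums[4] = 7+17 = 24 → [5, 13, 13, 17, 24]

[5, 13, 13, 17, 24]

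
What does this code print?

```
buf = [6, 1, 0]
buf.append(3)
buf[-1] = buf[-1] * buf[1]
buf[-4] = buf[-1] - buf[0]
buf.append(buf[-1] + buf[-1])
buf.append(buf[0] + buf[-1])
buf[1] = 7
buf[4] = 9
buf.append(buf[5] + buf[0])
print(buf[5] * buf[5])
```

9

append 3 → [6, 1, 0, 3]
buf[-1] = buf[-1]*buf[1] = 3*1 = 3 → [6, 1, 0, 3]
buf[-4] = buf[-1]-buf[0] = 3-6 = -3 → [-3, 1, 0, 3]
append buf[-1]+buf[-1] = 3+3 = 6 → [-3, 1, 0, 3, 6]
append buf[0]+buf[-1] = (-3)+6 = 3 → [-3, 1, 0, 3, 6, 3]
buf[1] = 7 → [-3, 7, 0, 3, 6, 3]
buf[4] = 9 → [-3, 7, 0, 3, 9, 3]
append buf[5]+buf[0] = 3+(-3) = 0 → [-3, 7, 0, 3, 9, 3, 0]
buf[5]*buf[5] = 3*3 = 9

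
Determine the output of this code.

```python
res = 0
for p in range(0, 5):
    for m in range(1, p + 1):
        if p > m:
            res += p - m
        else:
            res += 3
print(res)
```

p=1,m=1: not 1>1, res = 0+3 = 3
p=2,m=1: 2>1, res = 3+1 = 4
p=2,m=2: not 2>2, res = 4+3 = 7
p=3,m=1: 3>1, res = 7+2 = 9
p=3,m=2: 3>2, res = 9+1 = 10
p=3,m=3: not 3>3, res = 10+3 = 13
p=4,m=1: 4>1, res = 13+3 = 16
p=4,m=2: 4>2, res = 16+2 = 18
p=4,m=3: 4>3, res = 18+1 = 19
p=4,m=4: not 4>4, res = 19+3 = 22

22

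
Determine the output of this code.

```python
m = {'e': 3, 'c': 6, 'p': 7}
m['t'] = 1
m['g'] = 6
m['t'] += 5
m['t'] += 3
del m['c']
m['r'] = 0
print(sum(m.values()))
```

m['t'] = 1 → {'e': 3, 'c': 6, 'p': 7, 't': 1}
m['g'] = 6 → {'e': 3, 'c': 6, 'p': 7, 't': 1, 'g': 6}
m['t'] = 1+5 = 6 → {'e': 3, 'c': 6, 'p': 7, 't': 6, 'g': 6}
m['t'] = 6+3 = 9 → {'e': 3, 'c': 6, 'p': 7, 't': 9, 'g': 6}
del 'c' → {'e': 3, 'p': 7, 't': 9, 'g': 6}
m['r'] = 0 → {'e': 3, 'p': 7, 't': 9, 'g': 6, 'r': 0}
sum of values = 25

25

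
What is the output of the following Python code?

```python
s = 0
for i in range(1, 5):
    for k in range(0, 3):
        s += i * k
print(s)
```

30

i=1,k=0: s = 0+0 = 0
i=1,k=1: s = 0+1 = 1
i=1,k=2: s = 1+2 = 3
i=2,k=0: s = 3+0 = 3
i=2,k=1: s = 3+2 = 5
i=2,k=2: s = 5+4 = 9
i=3,k=0: s = 9+0 = 9
i=3,k=1: s = 9+3 = 12
i=3,k=2: s = 12+6 = 18
i=4,k=0: s = 18+0 = 18
i=4,k=1: s = 18+4 = 22
i=4,k=2: s = 22+8 = 30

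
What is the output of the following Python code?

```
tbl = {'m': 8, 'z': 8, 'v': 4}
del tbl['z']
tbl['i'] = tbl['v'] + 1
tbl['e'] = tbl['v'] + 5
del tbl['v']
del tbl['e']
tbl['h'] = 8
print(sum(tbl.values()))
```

del 'z' → {'m': 8, 'v': 4}
tbl['i'] = tbl['v']+1 = 5 → {'m': 8, 'v': 4, 'i': 5}
tbl['e'] = tbl['v']+5 = 9 → {'m': 8, 'v': 4, 'i': 5, 'e': 9}
del 'v' → {'m': 8, 'i': 5, 'e': 9}
del 'e' → {'m': 8, 'i': 5}
tbl['h'] = 8 → {'m': 8, 'i': 5, 'h': 8}
sum of values = 21

21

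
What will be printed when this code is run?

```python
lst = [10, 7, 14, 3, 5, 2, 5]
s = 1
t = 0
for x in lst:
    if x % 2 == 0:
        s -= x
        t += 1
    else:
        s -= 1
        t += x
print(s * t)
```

x=10: even, s = 1-10 = -9; t=1
x=7: not even, s = (-9)-1 = -10; t=8
x=14: even, s = (-10)-14 = -24; t=9
x=3: not even, s = (-24)-1 = -25; t=12
x=5: not even, s = (-25)-1 = -26; t=17
x=2: even, s = (-26)-2 = -28; t=18
x=5: not even, s = (-28)-1 = -29; t=23
s*t = (-29)*23 = -667

-667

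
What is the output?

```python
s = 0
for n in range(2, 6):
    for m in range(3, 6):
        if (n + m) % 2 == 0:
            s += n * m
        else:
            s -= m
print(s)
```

64

n=2,m=3: odd sum, s = 0-3 = -3
n=2,m=4: even sum, s = (-3)+8 = 5
n=2,m=5: odd sum, s = 5-5 = 0
n=3,m=3: even sum, s = 0+9 = 9
n=3,m=4: odd sum, s = 9-4 = 5
n=3,m=5: even sum, s = 5+15 = 20
n=4,m=3: odd sum, s = 20-3 = 17
n=4,m=4: even sum, s = 17+16 = 33
n=4,m=5: odd sum, s = 33-5 = 28
n=5,m=3: even sum, s = 28+15 = 43
n=5,m=4: odd sum, s = 43-4 = 39
n=5,m=5: even sum, s = 39+25 = 64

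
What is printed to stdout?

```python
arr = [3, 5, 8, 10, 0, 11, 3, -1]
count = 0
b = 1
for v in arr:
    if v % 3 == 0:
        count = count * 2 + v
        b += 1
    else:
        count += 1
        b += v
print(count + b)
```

67

v=3: %3==0, count = 0*2+3 = 3; b=2
v=5: not %3==0, count = 3+1 = 4; b=7
v=8: not %3==0, count = 4+1 = 5; b=15
v=10: not %3==0, count = 5+1 = 6; b=25
v=0: %3==0, count = 6*2+0 = 12; b=26
v=11: not %3==0, count = 12+1 = 13; b=37
v=3: %3==0, count = 13*2+3 = 29; b=38
v=-1: not %3==0, count = 29+1 = 30; b=37
count+b = 30+37 = 67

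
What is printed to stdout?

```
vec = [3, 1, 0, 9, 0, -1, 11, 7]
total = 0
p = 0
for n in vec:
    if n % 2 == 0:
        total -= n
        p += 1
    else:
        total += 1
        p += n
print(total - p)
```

n=3: not even, total = 0+1 = 1; p=3
n=1: not even, total = 1+1 = 2; p=4
n=0: even, total = 2-0 = 2; p=5
n=9: not even, total = 2+1 = 3; p=14
n=0: even, total = 3-0 = 3; p=15
n=-1: not even, total = 3+1 = 4; p=14
n=11: not even, total = 4+1 = 5; p=25
n=7: not even, total = 5+1 = 6; p=32
total-p = 6-32 = -26

-26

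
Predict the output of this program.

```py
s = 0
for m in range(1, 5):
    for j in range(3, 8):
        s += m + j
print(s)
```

150

m=1,j=3: s = 0+4 = 4
m=1,j=4: s = 4+5 = 9
m=1,j=5: s = 9+6 = 15
m=1,j=6: s = 15+7 = 22
m=1,j=7: s = 22+8 = 30
m=2,j=3: s = 30+5 = 35
m=2,j=4: s = 35+6 = 41
m=2,j=5: s = 41+7 = 48
m=2,j=6: s = 48+8 = 56
m=2,j=7: s = 56+9 = 65
m=3,j=3: s = 65+6 = 71
m=3,j=4: s = 71+7 = 78
m=3,j=5: s = 78+8 = 86
m=3,j=6: s = 86+9 = 95
m=3,j=7: s = 95+10 = 105
m=4,j=3: s = 105+7 = 112
m=4,j=4: s = 112+8 = 120
m=4,j=5: s = 120+9 = 129
m=4,j=6: s = 129+10 = 139
m=4,j=7: s = 139+11 = 150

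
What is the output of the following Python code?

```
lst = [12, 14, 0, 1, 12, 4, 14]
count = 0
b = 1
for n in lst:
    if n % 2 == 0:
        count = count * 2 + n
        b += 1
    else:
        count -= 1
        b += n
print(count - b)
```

n=12: even, count = 0*2+12 = 12; b=2
n=14: even, count = 12*2+14 = 38; b=3
n=0: even, count = 38*2+0 = 76; b=4
n=1: not even, count = 76-1 = 75; b=5
n=12: even, count = 75*2+12 = 162; b=6
n=4: even, count = 162*2+4 = 328; b=7
n=14: even, count = 328*2+14 = 670; b=8
count-b = 670-8 = 662

662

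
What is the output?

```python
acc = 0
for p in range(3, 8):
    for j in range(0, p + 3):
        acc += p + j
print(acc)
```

355

p=3,j=0: acc = 0+3 = 3
p=3,j=1: acc = 3+4 = 7
p=3,j=2: acc = 7+5 = 12
p=3,j=3: acc = 12+6 = 18
p=3,j=4: acc = 18+7 = 25
p=3,j=5: acc = 25+8 = 33
p=4,j=0: acc = 33+4 = 37
p=4,j=1: acc = 37+5 = 42
p=4,j=2: acc = 42+6 = 48
p=4,j=3: acc = 48+7 = 55
p=4,j=4: acc = 55+8 = 63
p=4,j=5: acc = 63+9 = 72
p=4,j=6: acc = 72+10 = 82
p=5,j=0: acc = 82+5 = 87
p=5,j=1: acc = 87+6 = 93
p=5,j=2: acc = 93+7 = 100
p=5,j=3: acc = 100+8 = 108
p=5,j=4: acc = 108+9 = 117
p=5,j=5: acc = 117+10 = 127
p=5,j=6: acc = 127+11 = 138
p=5,j=7: acc = 138+12 = 150
p=6,j=0: acc = 150+6 = 156
p=6,j=1: acc = 156+7 = 163
p=6,j=2: acc = 163+8 = 171
p=6,j=3: acc = 171+9 = 180
p=6,j=4: acc = 180+10 = 190
p=6,j=5: acc = 190+11 = 201
p=6,j=6: acc = 201+12 = 213
p=6,j=7: acc = 213+13 = 226
p=6,j=8: acc = 226+14 = 240
p=7,j=0: acc = 240+7 = 247
p=7,j=1: acc = 247+8 = 255
p=7,j=2: acc = 255+9 = 264
p=7,j=3: acc = 264+10 = 274
p=7,j=4: acc = 274+11 = 285
p=7,j=5: acc = 285+12 = 297
p=7,j=6: acc = 297+13 = 310
p=7,j=7: acc = 310+14 = 324
p=7,j=8: acc = 324+15 = 339
p=7,j=9: acc = 339+16 = 355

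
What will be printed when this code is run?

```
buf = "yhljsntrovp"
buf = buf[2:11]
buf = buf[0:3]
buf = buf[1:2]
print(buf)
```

slice [2:11] → 'ljsntrovp'
slice [0:3] → 'ljs'
slice [1:2] → 'j'

j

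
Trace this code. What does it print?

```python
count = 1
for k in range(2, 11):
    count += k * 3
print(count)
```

163

k=2: count = 1+2*3 = 7
k=3: count = 7+3*3 = 16
k=4: count = 16+4*3 = 28
k=5: count = 28+5*3 = 43
k=6: count = 43+6*3 = 61
k=7: count = 61+7*3 = 82
k=8: count = 82+8*3 = 106
k=9: count = 106+9*3 = 133
k=10: count = 133+10*3 = 163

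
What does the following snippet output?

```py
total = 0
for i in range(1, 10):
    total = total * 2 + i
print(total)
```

i=1: total = 0*2+1 = 1
i=2: total = 1*2+2 = 4
i=3: total = 4*2+3 = 11
i=4: total = 11*2+4 = 26
i=5: total = 26*2+5 = 57
i=6: total = 57*2+6 = 120
i=7: total = 120*2+7 = 247
i=8: total = 247*2+8 = 502
i=9: total = 502*2+9 = 1013

1013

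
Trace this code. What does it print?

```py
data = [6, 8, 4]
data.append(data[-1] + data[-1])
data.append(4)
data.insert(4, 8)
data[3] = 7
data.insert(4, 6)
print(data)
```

[6, 8, 4, 7, 6, 8, 4]

append data[-1]+data[-1] = 4+4 = 8 → [6, 8, 4, 8]
append 4 → [6, 8, 4, 8, 4]
insert 8 at 4 → [6, 8, 4, 8, 8, 4]
data[3] = 7 → [6, 8, 4, 7, 8, 4]
insert 6 at 4 → [6, 8, 4, 7, 6, 8, 4]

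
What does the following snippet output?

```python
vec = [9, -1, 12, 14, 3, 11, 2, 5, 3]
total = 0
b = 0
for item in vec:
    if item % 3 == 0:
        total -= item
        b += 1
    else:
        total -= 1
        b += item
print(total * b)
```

item=9: %3==0, total = 0-9 = -9; b=1
item=-1: not %3==0, total = (-9)-1 = -10; b=0
item=12: %3==0, total = (-10)-12 = -22; b=1
item=14: not %3==0, total = (-22)-1 = -23; b=15
item=3: %3==0, total = (-23)-3 = -26; b=16
item=11: not %3==0, total = (-26)-1 = -27; b=27
item=2: not %3==0, total = (-27)-1 = -28; b=29
item=5: not %3==0, total = (-28)-1 = -29; b=34
item=3: %3==0, total = (-29)-3 = -32; b=35
total*b = (-32)*35 = -1120

-1120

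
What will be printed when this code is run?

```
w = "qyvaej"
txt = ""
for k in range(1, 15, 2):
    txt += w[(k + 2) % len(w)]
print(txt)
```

ajyajya

k=1: add w[3]='a' → 'a'
k=3: add w[5]='j' → 'aj'
k=5: add w[1]='y' → 'ajy'
k=7: add w[3]='a' → 'ajya'
k=9: add w[5]='j' → 'ajyaj'
k=11: add w[1]='y' → 'ajyajy'
k=13: add w[3]='a' → 'ajyajya'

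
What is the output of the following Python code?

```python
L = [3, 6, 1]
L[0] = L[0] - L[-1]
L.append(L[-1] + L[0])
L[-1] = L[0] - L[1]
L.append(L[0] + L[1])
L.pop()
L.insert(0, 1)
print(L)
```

L[0] = L[0]-L[-1] = 3-1 = 2 → [2, 6, 1]
append L[-1]+L[0] = 1+2 = 3 → [2, 6, 1, 3]
L[-1] = L[0]-L[1] = 2-6 = -4 → [2, 6, 1, -4]
append L[0]+L[1] = 2+6 = 8 → [2, 6, 1, -4, 8]
pop() removes 8 → [2, 6, 1, -4]
insert 1 at 0 → [1, 2, 6, 1, -4]

[1, 2, 6, 1, -4]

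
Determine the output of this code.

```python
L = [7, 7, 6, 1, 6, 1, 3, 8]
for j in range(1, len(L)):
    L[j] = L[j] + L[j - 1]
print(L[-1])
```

j=1: L[1] = 7+7 = 14 → [7, 14, 6, 1, 6, 1, 3, 8]
j=2: L[2] = 6+14 = 20 → [7, 14, 20, 1, 6, 1, 3, 8]
j=3: L[3] = 1+20 = 21 → [7, 14, 20, 21, 6, 1, 3, 8]
j=4: L[4] = 6+21 = 27 → [7, 14, 20, 21, 27, 1, 3, 8]
j=5: L[5] = 1+27 = 28 → [7, 14, 20, 21, 27, 28, 3, 8]
j=6: L[6] = 3+28 = 31 → [7, 14, 20, 21, 27, 28, 31, 8]
j=7: L[7] = 8+31 = 39 → [7, 14, 20, 21, 27, 28, 31, 39]

39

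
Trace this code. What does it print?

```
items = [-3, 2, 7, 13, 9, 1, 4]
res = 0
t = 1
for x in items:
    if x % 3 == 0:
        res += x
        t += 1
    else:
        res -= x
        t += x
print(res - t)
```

-51

x=-3: %3==0, res = 0+(-3) = -3; t=2
x=2: not %3==0, res = (-3)-2 = -5; t=4
x=7: not %3==0, res = (-5)-7 = -12; t=11
x=13: not %3==0, res = (-12)-13 = -25; t=24
x=9: %3==0, res = (-25)+9 = -16; t=25
x=1: not %3==0, res = (-16)-1 = -17; t=26
x=4: not %3==0, res = (-17)-4 = -21; t=30
res-t = (-21)-30 = -51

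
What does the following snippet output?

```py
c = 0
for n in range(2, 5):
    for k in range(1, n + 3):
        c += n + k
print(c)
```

n=2,k=1: c = 0+3 = 3
n=2,k=2: c = 3+4 = 7
n=2,k=3: c = 7+5 = 12
n=2,k=4: c = 12+6 = 18
n=3,k=1: c = 18+4 = 22
n=3,k=2: c = 22+5 = 27
n=3,k=3: c = 27+6 = 33
n=3,k=4: c = 33+7 = 40
n=3,k=5: c = 40+8 = 48
n=4,k=1: c = 48+5 = 53
n=4,k=2: c = 53+6 = 59
n=4,k=3: c = 59+7 = 66
n=4,k=4: c = 66+8 = 74
n=4,k=5: c = 74+9 = 83
n=4,k=6: c = 83+10 = 93

93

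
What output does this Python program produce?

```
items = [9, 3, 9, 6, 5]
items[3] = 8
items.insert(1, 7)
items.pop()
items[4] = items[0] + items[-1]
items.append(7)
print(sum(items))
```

52

items[3] = 8 → [9, 3, 9, 8, 5]
insert 7 at 1 → [9, 7, 3, 9, 8, 5]
pop() removes 5 → [9, 7, 3, 9, 8]
items[4] = items[0]+items[-1] = 9+8 = 17 → [9, 7, 3, 9, 17]
append 7 → [9, 7, 3, 9, 17, 7]
sum = 52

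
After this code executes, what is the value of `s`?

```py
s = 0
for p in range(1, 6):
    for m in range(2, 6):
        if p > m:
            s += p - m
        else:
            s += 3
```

p=1,m=2: not 1>2, s = 0+3 = 3
p=1,m=3: not 1>3, s = 3+3 = 6
p=1,m=4: not 1>4, s = 6+3 = 9
p=1,m=5: not 1>5, s = 9+3 = 12
p=2,m=2: not 2>2, s = 12+3 = 15
p=2,m=3: not 2>3, s = 15+3 = 18
p=2,m=4: not 2>4, s = 18+3 = 21
p=2,m=5: not 2>5, s = 21+3 = 24
p=3,m=2: 3>2, s = 24+1 = 25
p=3,m=3: not 3>3, s = 25+3 = 28
p=3,m=4: not 3>4, s = 28+3 = 31
p=3,m=5: not 3>5, s = 31+3 = 34
p=4,m=2: 4>2, s = 34+2 = 36
p=4,m=3: 4>3, s = 36+1 = 37
p=4,m=4: not 4>4, s = 37+3 = 40
p=4,m=5: not 4>5, s = 40+3 = 43
p=5,m=2: 5>2, s = 43+3 = 46
p=5,m=3: 5>3, s = 46+2 = 48
p=5,m=4: 5>4, s = 48+1 = 49
p=5,m=5: not 5>5, s = 49+3 = 52

52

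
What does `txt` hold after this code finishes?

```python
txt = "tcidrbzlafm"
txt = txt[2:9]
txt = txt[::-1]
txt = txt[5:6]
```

slice [2:9] → 'idrbzla'
reverse → 'alzbrdi'
slice [5:6] → 'd'

'd'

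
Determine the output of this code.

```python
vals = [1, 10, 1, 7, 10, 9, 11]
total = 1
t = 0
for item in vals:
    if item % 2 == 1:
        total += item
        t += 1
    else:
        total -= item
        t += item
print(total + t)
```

item=1: odd, total = 1+1 = 2; t=1
item=10: not odd, total = 2-10 = -8; t=11
item=1: odd, total = (-8)+1 = -7; t=12
item=7: odd, total = (-7)+7 = 0; t=13
item=10: not odd, total = 0-10 = -10; t=23
item=9: odd, total = (-10)+9 = -1; t=24
item=11: odd, total = (-1)+11 = 10; t=25
total+t = 10+25 = 35

35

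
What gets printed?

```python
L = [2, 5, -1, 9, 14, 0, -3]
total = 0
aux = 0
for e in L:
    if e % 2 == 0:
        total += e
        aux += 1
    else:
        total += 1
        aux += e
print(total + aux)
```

e=2: even, total = 0+2 = 2; aux=1
e=5: not even, total = 2+1 = 3; aux=6
e=-1: not even, total = 3+1 = 4; aux=5
e=9: not even, total = 4+1 = 5; aux=14
e=14: even, total = 5+14 = 19; aux=15
e=0: even, total = 19+0 = 19; aux=16
e=-3: not even, total = 19+1 = 20; aux=13
total+aux = 20+13 = 33

33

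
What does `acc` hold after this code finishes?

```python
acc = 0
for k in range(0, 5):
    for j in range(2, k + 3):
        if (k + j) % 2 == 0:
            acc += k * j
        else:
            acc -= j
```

k=0,j=2: even sum, acc = 0+0 = 0
k=1,j=2: odd sum, acc = 0-2 = -2
k=1,j=3: even sum, acc = (-2)+3 = 1
k=2,j=2: even sum, acc = 1+4 = 5
k=2,j=3: odd sum, acc = 5-3 = 2
k=2,j=4: even sum, acc = 2+8 = 10
k=3,j=2: odd sum, acc = 10-2 = 8
k=3,j=3: even sum, acc = 8+9 = 17
k=3,j=4: odd sum, acc = 17-4 = 13
k=3,j=5: even sum, acc = 13+15 = 28
k=4,j=2: even sum, acc = 28+8 = 36
k=4,j=3: odd sum, acc = 36-3 = 33
k=4,j=4: even sum, acc = 33+16 = 49
k=4,j=5: odd sum, acc = 49-5 = 44
k=4,j=6: even sum, acc = 44+24 = 68

68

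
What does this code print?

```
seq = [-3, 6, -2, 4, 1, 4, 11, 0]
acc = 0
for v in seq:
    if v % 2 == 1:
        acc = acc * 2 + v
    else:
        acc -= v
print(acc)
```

-39

v=-3: odd, acc = 0*2+(-3) = -3
v=6: not odd, acc = (-3)-6 = -9
v=-2: not odd, acc = (-9)-(-2) = -7
v=4: not odd, acc = (-7)-4 = -11
v=1: odd, acc = (-11)*2+1 = -21
v=4: not odd, acc = (-21)-4 = -25
v=11: odd, acc = (-25)*2+11 = -39
v=0: not odd, acc = (-39)-0 = -39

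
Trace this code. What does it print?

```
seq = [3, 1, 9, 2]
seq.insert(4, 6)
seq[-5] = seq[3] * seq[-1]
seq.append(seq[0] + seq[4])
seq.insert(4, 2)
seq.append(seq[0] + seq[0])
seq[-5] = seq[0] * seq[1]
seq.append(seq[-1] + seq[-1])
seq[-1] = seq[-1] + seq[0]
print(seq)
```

insert 6 at 4 → [3, 1, 9, 2, 6]
seq[-5] = seq[3]*seq[-1] = 2*6 = 12 → [12, 1, 9, 2, 6]
append seq[0]+seq[4] = 12+6 = 18 → [12, 1, 9, 2, 6, 18]
insert 2 at 4 → [12, 1, 9, 2, 2, 6, 18]
append seq[0]+seq[0] = 12+12 = 24 → [12, 1, 9, 2, 2, 6, 18, 24]
seq[-5] = seq[0]*seq[1] = 12*1 = 12 → [12, 1, 9, 12, 2, 6, 18, 24]
append seq[-1]+seq[-1] = 24+24 = 48 → [12, 1, 9, 12, 2, 6, 18, 24, 48]
seq[-1] = seq[-1]+seq[0] = 48+12 = 60 → [12, 1, 9, 12, 2, 6, 18, 24, 60]

[12, 1, 9, 12, 2, 6, 18, 24, 60]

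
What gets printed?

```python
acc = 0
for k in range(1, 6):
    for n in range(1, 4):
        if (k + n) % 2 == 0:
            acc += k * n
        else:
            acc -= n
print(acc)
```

34

k=1,n=1: even sum, acc = 0+1 = 1
k=1,n=2: odd sum, acc = 1-2 = -1
k=1,n=3: even sum, acc = (-1)+3 = 2
k=2,n=1: odd sum, acc = 2-1 = 1
k=2,n=2: even sum, acc = 1+4 = 5
k=2,n=3: odd sum, acc = 5-3 = 2
k=3,n=1: even sum, acc = 2+3 = 5
k=3,n=2: odd sum, acc = 5-2 = 3
k=3,n=3: even sum, acc = 3+9 = 12
k=4,n=1: odd sum, acc = 12-1 = 11
k=4,n=2: even sum, acc = 11+8 = 19
k=4,n=3: odd sum, acc = 19-3 = 16
k=5,n=1: even sum, acc = 16+5 = 21
k=5,n=2: odd sum, acc = 21-2 = 19
k=5,n=3: even sum, acc = 19+15 = 34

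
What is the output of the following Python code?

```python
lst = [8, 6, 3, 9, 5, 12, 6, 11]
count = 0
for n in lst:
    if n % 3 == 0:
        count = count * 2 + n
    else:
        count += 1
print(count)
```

n=8: not %3==0, count = 0+1 = 1
n=6: %3==0, count = 1*2+6 = 8
n=3: %3==0, count = 8*2+3 = 19
n=9: %3==0, count = 19*2+9 = 47
n=5: not %3==0, count = 47+1 = 48
n=12: %3==0, count = 48*2+12 = 108
n=6: %3==0, count = 108*2+6 = 222
n=11: not %3==0, count = 222+1 = 223

223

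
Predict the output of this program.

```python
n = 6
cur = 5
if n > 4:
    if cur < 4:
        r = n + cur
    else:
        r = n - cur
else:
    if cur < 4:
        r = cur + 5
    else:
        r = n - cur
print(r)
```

1

n=6, cur=5
n > 4 is True; cur < 4 is False
→ r = n - cur = 1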